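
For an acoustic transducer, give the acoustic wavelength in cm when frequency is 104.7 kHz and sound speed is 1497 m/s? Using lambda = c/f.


1.43 cm


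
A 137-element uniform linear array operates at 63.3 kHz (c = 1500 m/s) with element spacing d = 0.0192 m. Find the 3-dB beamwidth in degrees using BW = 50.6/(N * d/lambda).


Step 1: lambda = 1500/63300 = 0.0237 m
Step 2: d/lambda = 0.0192/0.0237 = 0.8101
Step 3: BW = 50.6/(N * d/lambda) = 50.6/(137 * 0.8101) = 0.46

0.46 deg


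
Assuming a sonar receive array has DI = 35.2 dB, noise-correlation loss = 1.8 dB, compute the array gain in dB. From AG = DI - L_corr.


33.4 dB


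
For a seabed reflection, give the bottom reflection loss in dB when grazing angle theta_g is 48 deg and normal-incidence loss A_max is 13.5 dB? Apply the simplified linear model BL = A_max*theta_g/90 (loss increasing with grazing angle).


BL = A_max * theta_g / 90 = 13.5 * 48 / 90 = 7.2

7.2 dB


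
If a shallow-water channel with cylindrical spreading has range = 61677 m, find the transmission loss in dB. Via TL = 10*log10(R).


47.9 dB


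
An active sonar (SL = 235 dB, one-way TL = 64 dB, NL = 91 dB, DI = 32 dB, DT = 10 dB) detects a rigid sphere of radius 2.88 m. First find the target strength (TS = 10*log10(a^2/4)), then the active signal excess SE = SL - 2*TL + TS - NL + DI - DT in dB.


Step 1: TS = 10*log10(2.88^2/4) = 3.17 dB
Step 2: SE = SL - 2*TL + TS - NL + DI - DT = 235 - 2*64 + (3.17) - 91 + 32 - 10 = 41.17

41.17 dB


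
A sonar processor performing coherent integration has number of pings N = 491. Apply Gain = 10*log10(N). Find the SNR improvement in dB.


Gain = 10*log10(491) = 26.91

26.91 dB


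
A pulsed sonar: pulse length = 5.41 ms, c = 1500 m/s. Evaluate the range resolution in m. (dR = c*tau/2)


dR = c*tau/2 = 1500 * 5.41e-3 / 2 = 4.0575

4.0575 m


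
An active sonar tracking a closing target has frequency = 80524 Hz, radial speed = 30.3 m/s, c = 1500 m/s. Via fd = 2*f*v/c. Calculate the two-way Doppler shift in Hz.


fd = 2*f*v/c = 2 * 80524 * 30.3 / 1500 = 3253.17

3253.17 Hz


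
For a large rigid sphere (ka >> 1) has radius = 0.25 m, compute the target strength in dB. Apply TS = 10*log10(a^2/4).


TS = 10*log10(0.25^2 / 4) = 10*log10(0.015625) = -18.06

-18.06 dB


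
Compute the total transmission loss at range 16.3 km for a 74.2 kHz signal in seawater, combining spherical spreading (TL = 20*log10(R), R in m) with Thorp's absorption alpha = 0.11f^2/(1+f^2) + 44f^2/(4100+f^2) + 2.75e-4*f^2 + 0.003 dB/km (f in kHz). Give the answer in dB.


Step 1 (Thorp): alpha = 0.11*5505.64/(1+5505.64) + 44*5505.64/(4100+5505.64) + 2.75e-4*5505.64 + 0.003 = 26.8464 dB/km
Step 2: TL_spread = 20*log10(16300) = 84.24 dB
Step 3: TL_abs = alpha*R = 26.8464 * 16.3 = 437.6 dB
Step 4: TL_total = 84.24 + 437.6 = 521.84

521.84 dB


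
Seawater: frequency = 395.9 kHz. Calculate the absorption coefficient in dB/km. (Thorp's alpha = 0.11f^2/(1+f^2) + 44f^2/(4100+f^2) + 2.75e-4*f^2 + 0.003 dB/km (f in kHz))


f^2 = 156736.81
alpha = 0.11*156736.81/(1+156736.81) + 44*156736.81/(4100+156736.81) + 2.75e-4*156736.81 + 0.003 = 86.094

86.094 dB/km


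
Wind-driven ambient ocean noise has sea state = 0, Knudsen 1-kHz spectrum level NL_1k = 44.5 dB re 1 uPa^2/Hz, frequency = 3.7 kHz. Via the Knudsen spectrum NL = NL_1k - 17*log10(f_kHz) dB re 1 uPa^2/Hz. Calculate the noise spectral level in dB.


NL = NL_1k - 17*log10(f_kHz) = 44.5 - 17*log10(3.7) = 44.5 - (9.66) = 34.84

34.84 dB


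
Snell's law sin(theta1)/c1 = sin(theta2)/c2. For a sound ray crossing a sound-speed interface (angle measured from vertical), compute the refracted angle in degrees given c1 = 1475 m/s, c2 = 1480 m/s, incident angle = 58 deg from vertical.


sin(theta2) = (c2/c1)*sin(theta1) = (1480/1475)*sin(58 deg) = 0.85092
theta2 = arcsin(0.85092) = 58.31

58.31 deg


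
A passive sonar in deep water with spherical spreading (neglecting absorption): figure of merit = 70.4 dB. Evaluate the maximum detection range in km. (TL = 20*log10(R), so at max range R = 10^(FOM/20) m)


3.31 km


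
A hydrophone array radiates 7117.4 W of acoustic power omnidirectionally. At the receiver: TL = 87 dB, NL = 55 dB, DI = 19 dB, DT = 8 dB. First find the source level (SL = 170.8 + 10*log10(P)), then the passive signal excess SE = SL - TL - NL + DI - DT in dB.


Step 1: SL = 170.8 + 10*log10(7117.4) = 209.32 dB
Step 2: SE = SL - TL - NL + DI - DT = 209.32 - 87 - 55 + 19 - 8 = 78.32

78.32 dB


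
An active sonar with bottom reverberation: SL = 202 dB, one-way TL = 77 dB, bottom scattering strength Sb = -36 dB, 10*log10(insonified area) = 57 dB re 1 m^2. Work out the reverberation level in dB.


RL = SL - 2*TL + Sb + 10*log10(A) = 202 - 2*77 + (-36) + 57 = 69

69 dB


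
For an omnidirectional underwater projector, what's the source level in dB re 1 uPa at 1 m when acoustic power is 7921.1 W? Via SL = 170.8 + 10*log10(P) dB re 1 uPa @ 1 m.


209.79 dB


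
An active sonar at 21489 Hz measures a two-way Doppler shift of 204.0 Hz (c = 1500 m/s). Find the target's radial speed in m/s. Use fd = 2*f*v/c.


From fd = 2*f*v/c, v = c*fd/(2*f) = 1500 * 204.0 / (2*21489) = 7.12

7.12 m/s


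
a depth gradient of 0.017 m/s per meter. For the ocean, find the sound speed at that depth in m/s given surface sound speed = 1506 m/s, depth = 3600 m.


c = 1506 + 0.017 * 3600 = 1567.2

1567.2 m/s


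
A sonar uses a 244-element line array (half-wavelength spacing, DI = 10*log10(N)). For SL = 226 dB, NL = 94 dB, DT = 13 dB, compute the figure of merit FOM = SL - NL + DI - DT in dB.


Step 1: DI = 10*log10(244) = 23.87 dB
Step 2: FOM = SL - NL + DI - DT = 226 - 94 + 23.87 - 13 = 142.87

142.87 dB


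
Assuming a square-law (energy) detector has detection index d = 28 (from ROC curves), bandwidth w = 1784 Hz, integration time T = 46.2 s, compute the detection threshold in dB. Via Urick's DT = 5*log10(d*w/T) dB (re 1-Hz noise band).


DT = 5*log10(d*w/T) = 5*log10(28 * 1784 / 46.2) = 5*log10(1081.21) = 15.17

15.17 dB


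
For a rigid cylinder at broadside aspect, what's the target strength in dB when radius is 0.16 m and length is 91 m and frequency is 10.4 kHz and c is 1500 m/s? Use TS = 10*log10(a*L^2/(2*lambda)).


36.62 dB


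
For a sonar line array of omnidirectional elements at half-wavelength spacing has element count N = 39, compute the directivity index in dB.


15.91 dB


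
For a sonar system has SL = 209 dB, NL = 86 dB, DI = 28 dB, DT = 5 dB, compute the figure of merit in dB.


FOM = SL - NL + DI - DT = 209 - 86 + 28 - 5 = 146

146 dB


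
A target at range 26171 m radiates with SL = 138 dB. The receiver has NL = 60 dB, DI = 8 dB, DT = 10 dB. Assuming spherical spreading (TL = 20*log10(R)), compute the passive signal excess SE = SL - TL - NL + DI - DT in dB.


Step 1: TL = 20*log10(26171) = 88.36 dB
Step 2: SE = 138 - 88.36 - 60 + 8 - 10 = -12.36

-12.36 dB


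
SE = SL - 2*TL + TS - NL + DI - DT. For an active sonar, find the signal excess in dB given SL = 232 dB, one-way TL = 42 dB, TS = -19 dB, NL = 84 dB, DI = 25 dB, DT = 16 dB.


SE = SL - 2*TL + TS - NL + DI - DT = 232 - 2*42 + (-19) - 84 + 25 - 16 = 54

54 dB


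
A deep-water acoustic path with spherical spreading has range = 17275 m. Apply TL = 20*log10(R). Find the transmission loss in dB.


84.75 dB


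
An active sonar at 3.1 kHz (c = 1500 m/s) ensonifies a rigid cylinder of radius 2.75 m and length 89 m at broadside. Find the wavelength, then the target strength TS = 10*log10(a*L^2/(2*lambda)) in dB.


Step 1: lambda = c/f = 1500/3100 = 0.48387 m
Step 2: TS = 10*log10(a*L^2/(2*lambda)) = 10*log10(2.75*89^2/(2*0.48387)) = 43.52

43.52 dB


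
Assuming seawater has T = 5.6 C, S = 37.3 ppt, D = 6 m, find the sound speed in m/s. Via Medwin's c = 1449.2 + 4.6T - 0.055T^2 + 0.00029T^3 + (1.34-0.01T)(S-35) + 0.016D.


c = 1449.2 + 4.6*5.6 - 0.055*5.6^2 + 0.00029*5.6^3 + (1.34 - 0.01*5.6)*(37.3 - 35) + 0.016*6 = 1476.34

1476.34 m/s


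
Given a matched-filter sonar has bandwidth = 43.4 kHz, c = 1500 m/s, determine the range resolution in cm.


dR = c/(2*BW) = 1500 / (2 * 43.4e3) = 0.0173 m = 1.73 cm

1.73 cm


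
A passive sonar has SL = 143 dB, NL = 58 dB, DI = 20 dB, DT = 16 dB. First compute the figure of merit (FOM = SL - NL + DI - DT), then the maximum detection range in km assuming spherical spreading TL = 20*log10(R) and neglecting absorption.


Step 1: FOM = SL - NL + DI - DT = 143 - 58 + 20 - 16 = 89 dB
Step 2: at max range FOM = TL = 20*log10(R), so R = 10^(89/20) = 28183.83 m = 28.18 km

28.18 km


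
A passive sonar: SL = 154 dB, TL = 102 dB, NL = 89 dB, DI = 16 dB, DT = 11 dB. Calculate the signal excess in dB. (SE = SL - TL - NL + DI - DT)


-32 dB


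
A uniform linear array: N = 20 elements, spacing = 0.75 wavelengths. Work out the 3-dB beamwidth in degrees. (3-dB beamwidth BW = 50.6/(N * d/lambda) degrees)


BW = 50.6 / (20 * 0.75) = 50.6 / 15.0 = 3.37

3.37 deg


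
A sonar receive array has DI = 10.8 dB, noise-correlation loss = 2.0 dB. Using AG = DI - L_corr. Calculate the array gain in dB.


8.8 dB


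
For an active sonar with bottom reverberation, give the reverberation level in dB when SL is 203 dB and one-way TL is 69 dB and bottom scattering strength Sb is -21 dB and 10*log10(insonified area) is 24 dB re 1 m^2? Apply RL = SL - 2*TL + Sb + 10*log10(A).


RL = SL - 2*TL + Sb + 10*log10(A) = 203 - 2*69 + (-21) + 24 = 68

68 dB


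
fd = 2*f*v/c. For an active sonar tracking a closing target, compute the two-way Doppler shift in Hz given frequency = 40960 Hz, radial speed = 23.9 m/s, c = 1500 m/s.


fd = 2*f*v/c = 2 * 40960 * 23.9 / 1500 = 1305.26

1305.26 Hz


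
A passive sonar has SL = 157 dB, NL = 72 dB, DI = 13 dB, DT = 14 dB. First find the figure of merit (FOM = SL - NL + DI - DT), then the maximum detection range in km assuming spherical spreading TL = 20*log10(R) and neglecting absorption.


Step 1: FOM = SL - NL + DI - DT = 157 - 72 + 13 - 14 = 84 dB
Step 2: at max range FOM = TL = 20*log10(R), so R = 10^(84/20) = 15848.93 m = 15.85 km

15.85 km


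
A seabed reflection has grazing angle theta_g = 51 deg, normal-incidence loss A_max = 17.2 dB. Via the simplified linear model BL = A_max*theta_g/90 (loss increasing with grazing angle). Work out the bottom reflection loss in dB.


BL = A_max * theta_g / 90 = 17.2 * 51 / 90 = 9.75

9.75 dB


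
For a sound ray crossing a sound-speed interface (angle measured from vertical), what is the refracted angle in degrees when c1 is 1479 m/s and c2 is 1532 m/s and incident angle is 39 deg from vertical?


sin(theta2) = (c2/c1)*sin(theta1) = (1532/1479)*sin(39 deg) = 0.65187
theta2 = arcsin(0.65187) = 40.68

40.68 deg


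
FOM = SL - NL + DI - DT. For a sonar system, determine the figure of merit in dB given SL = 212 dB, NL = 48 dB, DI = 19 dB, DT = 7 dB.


176 dB


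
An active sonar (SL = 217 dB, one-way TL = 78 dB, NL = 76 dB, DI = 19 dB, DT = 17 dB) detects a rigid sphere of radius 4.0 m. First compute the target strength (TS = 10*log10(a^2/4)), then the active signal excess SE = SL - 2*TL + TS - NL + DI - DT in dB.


Step 1: TS = 10*log10(4.0^2/4) = 6.02 dB
Step 2: SE = SL - 2*TL + TS - NL + DI - DT = 217 - 2*78 + (6.02) - 76 + 19 - 17 = -6.98

-6.98 dB


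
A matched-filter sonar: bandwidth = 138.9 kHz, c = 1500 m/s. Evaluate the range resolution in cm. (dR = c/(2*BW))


dR = c/(2*BW) = 1500 / (2 * 138.9e3) = 0.0054 m = 0.54 cm

0.54 cm


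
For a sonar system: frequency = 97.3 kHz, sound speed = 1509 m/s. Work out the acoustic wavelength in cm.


lambda = c/f = 1509 / 97300 = 0.0155 m = 1.55 cm

1.55 cm


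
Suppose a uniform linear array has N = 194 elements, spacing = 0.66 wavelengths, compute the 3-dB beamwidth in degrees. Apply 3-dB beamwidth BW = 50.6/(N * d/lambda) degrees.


0.4 deg


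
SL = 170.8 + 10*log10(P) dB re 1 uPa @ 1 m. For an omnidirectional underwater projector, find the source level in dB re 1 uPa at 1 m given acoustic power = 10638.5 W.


211.07 dB


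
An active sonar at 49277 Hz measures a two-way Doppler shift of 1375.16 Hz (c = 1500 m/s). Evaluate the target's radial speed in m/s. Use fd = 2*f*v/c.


20.93 m/s


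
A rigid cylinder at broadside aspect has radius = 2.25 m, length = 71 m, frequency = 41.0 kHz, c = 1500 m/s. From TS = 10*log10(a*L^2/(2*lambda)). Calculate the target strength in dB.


lambda = 1500/41000 = 0.03659 m
TS = 10*log10(2.25*71^2/(2*0.03659)) = 51.9

51.9 dB


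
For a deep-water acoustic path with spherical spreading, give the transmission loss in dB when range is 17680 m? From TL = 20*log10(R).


TL = 20*log10(17680) = 84.95

84.95 dB


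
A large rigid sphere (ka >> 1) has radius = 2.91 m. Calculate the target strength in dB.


3.26 dB


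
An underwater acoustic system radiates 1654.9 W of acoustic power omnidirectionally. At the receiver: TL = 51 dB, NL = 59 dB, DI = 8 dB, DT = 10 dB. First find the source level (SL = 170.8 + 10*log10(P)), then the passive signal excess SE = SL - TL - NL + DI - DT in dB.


Step 1: SL = 170.8 + 10*log10(1654.9) = 202.99 dB
Step 2: SE = SL - TL - NL + DI - DT = 202.99 - 51 - 59 + 8 - 10 = 90.99

90.99 dB


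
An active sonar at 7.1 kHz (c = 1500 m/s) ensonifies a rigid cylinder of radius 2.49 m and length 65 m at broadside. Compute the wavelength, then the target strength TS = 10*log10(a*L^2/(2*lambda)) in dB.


Step 1: lambda = c/f = 1500/7100 = 0.21127 m
Step 2: TS = 10*log10(a*L^2/(2*lambda)) = 10*log10(2.49*65^2/(2*0.21127)) = 43.96

43.96 dB


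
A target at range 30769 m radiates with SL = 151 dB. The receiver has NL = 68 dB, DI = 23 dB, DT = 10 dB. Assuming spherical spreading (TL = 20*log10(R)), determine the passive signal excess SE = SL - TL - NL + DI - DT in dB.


Step 1: TL = 20*log10(30769) = 89.76 dB
Step 2: SE = 151 - 89.76 - 68 + 23 - 10 = 6.24

6.24 dB


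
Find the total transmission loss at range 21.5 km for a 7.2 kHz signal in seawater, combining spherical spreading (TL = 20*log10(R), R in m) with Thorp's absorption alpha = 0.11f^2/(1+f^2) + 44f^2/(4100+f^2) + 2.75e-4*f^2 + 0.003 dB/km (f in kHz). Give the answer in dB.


101.15 dB


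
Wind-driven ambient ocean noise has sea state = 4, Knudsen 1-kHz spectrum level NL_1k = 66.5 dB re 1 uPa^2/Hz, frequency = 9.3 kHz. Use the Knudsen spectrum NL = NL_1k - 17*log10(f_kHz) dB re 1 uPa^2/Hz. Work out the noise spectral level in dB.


NL = NL_1k - 17*log10(f_kHz) = 66.5 - 17*log10(9.3) = 66.5 - (16.46) = 50.04

50.04 dB


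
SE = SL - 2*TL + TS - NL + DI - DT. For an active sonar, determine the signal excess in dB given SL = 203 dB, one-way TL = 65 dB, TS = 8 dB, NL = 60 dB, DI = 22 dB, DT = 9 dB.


SE = SL - 2*TL + TS - NL + DI - DT = 203 - 2*65 + (8) - 60 + 22 - 9 = 34

34 dB


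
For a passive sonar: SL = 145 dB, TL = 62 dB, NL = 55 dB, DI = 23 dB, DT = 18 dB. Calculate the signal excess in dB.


SE = SL - TL - NL + DI - DT = 145 - 62 - 55 + 23 - 18 = 33

33 dB


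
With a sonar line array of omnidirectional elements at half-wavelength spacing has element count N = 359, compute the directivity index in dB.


25.55 dB


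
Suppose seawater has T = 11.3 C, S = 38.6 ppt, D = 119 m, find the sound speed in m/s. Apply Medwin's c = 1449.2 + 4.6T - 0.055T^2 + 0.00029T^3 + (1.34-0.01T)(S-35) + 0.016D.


c = 1449.2 + 4.6*11.3 - 0.055*11.3^2 + 0.00029*11.3^3 + (1.34 - 0.01*11.3)*(38.6 - 35) + 0.016*119 = 1500.9

1500.9 m/s


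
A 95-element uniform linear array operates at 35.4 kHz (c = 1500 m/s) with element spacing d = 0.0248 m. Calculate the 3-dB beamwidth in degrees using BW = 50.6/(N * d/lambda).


0.91 deg


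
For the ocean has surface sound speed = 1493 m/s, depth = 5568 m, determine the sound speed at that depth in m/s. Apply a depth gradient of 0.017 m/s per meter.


1587.656 m/s


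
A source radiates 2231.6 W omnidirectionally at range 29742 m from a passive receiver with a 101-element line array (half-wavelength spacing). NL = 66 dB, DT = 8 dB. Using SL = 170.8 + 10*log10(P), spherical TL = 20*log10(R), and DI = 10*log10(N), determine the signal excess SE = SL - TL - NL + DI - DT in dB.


Step 1: SL = 170.8 + 10*log10(2231.6) = 204.29 dB
Step 2: TL = 20*log10(29742) = 89.47 dB
Step 3: DI = 10*log10(101) = 20.04 dB
Step 4: SE = SL - TL - NL + DI - DT = 204.29 - 89.47 - 66 + 20.04 - 8 = 60.86

60.86 dB


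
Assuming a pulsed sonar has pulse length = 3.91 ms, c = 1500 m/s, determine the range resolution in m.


dR = c*tau/2 = 1500 * 3.91e-3 / 2 = 2.9325

2.9325 m


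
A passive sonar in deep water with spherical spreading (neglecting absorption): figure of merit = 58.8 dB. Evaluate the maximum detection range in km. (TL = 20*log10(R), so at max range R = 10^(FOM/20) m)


At max range FOM = TL, so 20*log10(R) = 58.8
R = 10^(58.8/20) = 870.96 m = 0.87 km

0.87 km


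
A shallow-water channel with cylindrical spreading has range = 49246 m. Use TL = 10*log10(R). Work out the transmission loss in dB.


TL = 10*log10(49246) = 46.92

46.92 dB


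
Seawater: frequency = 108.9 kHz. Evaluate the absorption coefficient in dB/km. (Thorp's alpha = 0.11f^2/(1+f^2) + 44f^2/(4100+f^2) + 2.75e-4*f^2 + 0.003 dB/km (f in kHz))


36.07 dB/km


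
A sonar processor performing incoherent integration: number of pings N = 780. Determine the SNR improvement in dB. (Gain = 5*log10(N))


Gain = 5*log10(780) = 14.46

14.46 dB


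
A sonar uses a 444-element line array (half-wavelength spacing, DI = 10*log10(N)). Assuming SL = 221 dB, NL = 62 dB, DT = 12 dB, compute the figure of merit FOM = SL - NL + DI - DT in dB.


Step 1: DI = 10*log10(444) = 26.47 dB
Step 2: FOM = SL - NL + DI - DT = 221 - 62 + 26.47 - 12 = 173.47

173.47 dB


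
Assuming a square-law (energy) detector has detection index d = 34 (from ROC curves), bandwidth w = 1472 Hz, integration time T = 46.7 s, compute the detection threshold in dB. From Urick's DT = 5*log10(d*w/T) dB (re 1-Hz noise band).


DT = 5*log10(d*w/T) = 5*log10(34 * 1472 / 46.7) = 5*log10(1071.69) = 15.15

15.15 dB


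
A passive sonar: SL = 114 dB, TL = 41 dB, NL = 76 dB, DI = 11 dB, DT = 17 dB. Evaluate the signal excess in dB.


SE = SL - TL - NL + DI - DT = 114 - 41 - 76 + 11 - 17 = -9

-9 dB


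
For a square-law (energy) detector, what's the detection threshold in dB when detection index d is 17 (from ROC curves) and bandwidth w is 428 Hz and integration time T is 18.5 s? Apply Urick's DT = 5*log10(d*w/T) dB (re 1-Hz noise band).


DT = 5*log10(d*w/T) = 5*log10(17 * 428 / 18.5) = 5*log10(393.3) = 12.97

12.97 dB


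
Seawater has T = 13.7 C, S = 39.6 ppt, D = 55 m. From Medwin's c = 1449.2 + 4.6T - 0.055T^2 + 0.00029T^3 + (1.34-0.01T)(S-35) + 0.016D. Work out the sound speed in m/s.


c = 1449.2 + 4.6*13.7 - 0.055*13.7^2 + 0.00029*13.7^3 + (1.34 - 0.01*13.7)*(39.6 - 35) + 0.016*55 = 1509.06

1509.06 m/s


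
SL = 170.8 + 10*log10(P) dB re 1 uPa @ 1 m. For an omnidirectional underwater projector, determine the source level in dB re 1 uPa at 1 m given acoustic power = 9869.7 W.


SL = 170.8 + 10*log10(9869.7) = 170.8 + 39.94 = 210.74

210.74 dB


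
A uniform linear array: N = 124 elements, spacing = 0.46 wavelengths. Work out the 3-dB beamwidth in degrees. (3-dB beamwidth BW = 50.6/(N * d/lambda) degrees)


0.89 deg


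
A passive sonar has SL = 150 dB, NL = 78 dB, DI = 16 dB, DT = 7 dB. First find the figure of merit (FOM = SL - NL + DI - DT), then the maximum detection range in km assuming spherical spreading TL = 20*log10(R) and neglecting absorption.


Step 1: FOM = SL - NL + DI - DT = 150 - 78 + 16 - 7 = 81 dB
Step 2: at max range FOM = TL = 20*log10(R), so R = 10^(81/20) = 11220.18 m = 11.22 km

11.22 km


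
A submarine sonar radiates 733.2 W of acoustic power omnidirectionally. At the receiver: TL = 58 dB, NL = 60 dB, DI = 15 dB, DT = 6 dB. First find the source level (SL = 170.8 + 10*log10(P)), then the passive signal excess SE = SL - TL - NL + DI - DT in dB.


Step 1: SL = 170.8 + 10*log10(733.2) = 199.45 dB
Step 2: SE = SL - TL - NL + DI - DT = 199.45 - 58 - 60 + 15 - 6 = 90.45

90.45 dB


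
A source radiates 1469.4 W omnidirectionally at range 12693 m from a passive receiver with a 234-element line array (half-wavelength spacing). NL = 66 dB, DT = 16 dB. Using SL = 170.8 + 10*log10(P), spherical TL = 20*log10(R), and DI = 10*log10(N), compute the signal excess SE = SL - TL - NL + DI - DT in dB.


62.09 dB


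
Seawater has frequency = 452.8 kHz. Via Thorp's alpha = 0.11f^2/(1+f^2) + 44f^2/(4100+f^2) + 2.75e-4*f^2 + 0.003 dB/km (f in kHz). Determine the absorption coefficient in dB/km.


99.633 dB/km


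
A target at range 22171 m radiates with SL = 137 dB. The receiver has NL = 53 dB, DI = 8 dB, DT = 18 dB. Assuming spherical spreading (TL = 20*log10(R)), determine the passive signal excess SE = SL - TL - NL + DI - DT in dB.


-12.92 dB


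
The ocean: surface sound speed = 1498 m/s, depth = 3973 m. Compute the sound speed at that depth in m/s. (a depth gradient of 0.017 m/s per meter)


c = 1498 + 0.017 * 3973 = 1565.541

1565.541 m/s


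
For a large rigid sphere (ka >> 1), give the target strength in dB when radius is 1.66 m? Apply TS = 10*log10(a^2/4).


TS = 10*log10(1.66^2 / 4) = 10*log10(0.6889) = -1.62

-1.62 dB


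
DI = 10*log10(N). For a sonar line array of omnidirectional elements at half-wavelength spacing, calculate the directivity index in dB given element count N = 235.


DI = 10*log10(235) = 23.71

23.71 dB


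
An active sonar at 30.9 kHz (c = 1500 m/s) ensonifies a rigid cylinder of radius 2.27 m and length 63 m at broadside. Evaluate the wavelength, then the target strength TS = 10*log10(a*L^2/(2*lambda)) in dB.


Step 1: lambda = c/f = 1500/30900 = 0.04854 m
Step 2: TS = 10*log10(a*L^2/(2*lambda)) = 10*log10(2.27*63^2/(2*0.04854)) = 49.68

49.68 dB


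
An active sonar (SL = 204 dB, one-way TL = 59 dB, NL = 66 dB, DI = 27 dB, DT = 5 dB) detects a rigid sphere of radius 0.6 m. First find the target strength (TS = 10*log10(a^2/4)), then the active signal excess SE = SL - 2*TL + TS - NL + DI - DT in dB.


Step 1: TS = 10*log10(0.6^2/4) = -10.46 dB
Step 2: SE = SL - 2*TL + TS - NL + DI - DT = 204 - 2*59 + (-10.46) - 66 + 27 - 5 = 31.54

31.54 dB


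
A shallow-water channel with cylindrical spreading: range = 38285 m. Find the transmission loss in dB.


TL = 10*log10(38285) = 45.83

45.83 dB


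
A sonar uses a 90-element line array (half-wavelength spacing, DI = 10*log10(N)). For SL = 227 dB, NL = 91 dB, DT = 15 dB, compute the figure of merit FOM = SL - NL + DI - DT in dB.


Step 1: DI = 10*log10(90) = 19.54 dB
Step 2: FOM = SL - NL + DI - DT = 227 - 91 + 19.54 - 15 = 140.54

140.54 dB


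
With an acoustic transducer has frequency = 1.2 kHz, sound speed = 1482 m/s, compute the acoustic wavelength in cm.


lambda = c/f = 1482 / 1200 = 1.235 m = 123.5 cm

123.5 cm


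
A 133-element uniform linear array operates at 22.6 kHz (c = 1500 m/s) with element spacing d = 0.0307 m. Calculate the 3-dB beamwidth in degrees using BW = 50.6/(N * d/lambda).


Step 1: lambda = 1500/22600 = 0.06637 m
Step 2: d/lambda = 0.0307/0.06637 = 0.4626
Step 3: BW = 50.6/(N * d/lambda) = 50.6/(133 * 0.4626) = 0.82

0.82 deg


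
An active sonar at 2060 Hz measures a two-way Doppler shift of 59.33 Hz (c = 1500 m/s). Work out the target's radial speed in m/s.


From fd = 2*f*v/c, v = c*fd/(2*f) = 1500 * 59.33 / (2*2060) = 21.6

21.6 m/s


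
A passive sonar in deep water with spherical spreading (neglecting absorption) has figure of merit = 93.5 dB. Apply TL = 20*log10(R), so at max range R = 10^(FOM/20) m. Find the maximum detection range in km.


47.32 km


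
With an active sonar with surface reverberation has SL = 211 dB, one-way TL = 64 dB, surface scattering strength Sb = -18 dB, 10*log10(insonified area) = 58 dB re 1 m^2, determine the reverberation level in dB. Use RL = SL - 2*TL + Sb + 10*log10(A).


RL = SL - 2*TL + Sb + 10*log10(A) = 211 - 2*64 + (-18) + 58 = 123

123 dB


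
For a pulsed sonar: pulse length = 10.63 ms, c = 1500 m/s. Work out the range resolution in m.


7.9725 m


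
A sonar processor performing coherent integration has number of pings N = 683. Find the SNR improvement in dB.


Gain = 10*log10(683) = 28.34

28.34 dB


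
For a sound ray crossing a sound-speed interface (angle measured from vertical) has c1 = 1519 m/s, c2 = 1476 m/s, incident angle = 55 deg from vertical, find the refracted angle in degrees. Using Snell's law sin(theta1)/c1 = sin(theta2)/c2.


sin(theta2) = (c2/c1)*sin(theta1) = (1476/1519)*sin(55 deg) = 0.79596
theta2 = arcsin(0.79596) = 52.75

52.75 deg


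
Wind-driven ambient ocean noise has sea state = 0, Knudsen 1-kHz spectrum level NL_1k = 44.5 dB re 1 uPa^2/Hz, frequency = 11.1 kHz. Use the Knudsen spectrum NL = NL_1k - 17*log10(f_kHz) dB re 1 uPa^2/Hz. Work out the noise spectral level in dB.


NL = NL_1k - 17*log10(f_kHz) = 44.5 - 17*log10(11.1) = 44.5 - (17.77) = 26.73

26.73 dB


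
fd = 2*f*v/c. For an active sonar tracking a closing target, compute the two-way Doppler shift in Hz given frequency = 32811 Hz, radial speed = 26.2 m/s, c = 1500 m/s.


fd = 2*f*v/c = 2 * 32811 * 26.2 / 1500 = 1146.2

1146.2 Hz


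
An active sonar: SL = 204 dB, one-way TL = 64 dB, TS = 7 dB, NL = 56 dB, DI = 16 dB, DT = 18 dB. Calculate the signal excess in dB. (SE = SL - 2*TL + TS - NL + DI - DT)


SE = SL - 2*TL + TS - NL + DI - DT = 204 - 2*64 + (7) - 56 + 16 - 18 = 25

25 dB


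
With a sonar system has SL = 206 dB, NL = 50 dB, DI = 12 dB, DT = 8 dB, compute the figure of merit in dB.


160 dB


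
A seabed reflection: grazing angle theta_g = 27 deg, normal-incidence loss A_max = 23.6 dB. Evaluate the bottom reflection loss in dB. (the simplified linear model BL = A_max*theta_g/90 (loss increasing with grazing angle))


BL = A_max * theta_g / 90 = 23.6 * 27 / 90 = 7.08

7.08 dB


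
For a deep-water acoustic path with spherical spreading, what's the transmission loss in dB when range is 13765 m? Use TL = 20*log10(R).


TL = 20*log10(13765) = 82.78

82.78 dB


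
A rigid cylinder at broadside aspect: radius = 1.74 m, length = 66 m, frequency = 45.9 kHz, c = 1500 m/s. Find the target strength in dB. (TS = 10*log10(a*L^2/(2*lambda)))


lambda = 1500/45900 = 0.03268 m
TS = 10*log10(1.74*66^2/(2*0.03268)) = 50.64

50.64 dB


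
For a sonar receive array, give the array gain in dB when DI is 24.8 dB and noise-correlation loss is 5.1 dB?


19.7 dB


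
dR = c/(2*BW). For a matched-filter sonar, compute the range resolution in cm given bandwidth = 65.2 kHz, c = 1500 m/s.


dR = c/(2*BW) = 1500 / (2 * 65.2e3) = 0.0115 m = 1.15 cm

1.15 cm


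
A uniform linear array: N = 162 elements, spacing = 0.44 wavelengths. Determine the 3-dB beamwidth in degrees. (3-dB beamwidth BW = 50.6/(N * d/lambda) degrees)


0.71 deg


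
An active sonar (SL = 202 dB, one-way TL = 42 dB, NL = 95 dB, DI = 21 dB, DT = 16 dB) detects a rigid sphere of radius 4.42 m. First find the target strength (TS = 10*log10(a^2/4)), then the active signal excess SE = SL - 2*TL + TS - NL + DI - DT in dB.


Step 1: TS = 10*log10(4.42^2/4) = 6.89 dB
Step 2: SE = SL - 2*TL + TS - NL + DI - DT = 202 - 2*42 + (6.89) - 95 + 21 - 16 = 34.89

34.89 dB


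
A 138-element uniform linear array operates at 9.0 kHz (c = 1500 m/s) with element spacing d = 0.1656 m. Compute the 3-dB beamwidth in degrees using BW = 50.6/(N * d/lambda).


0.37 deg


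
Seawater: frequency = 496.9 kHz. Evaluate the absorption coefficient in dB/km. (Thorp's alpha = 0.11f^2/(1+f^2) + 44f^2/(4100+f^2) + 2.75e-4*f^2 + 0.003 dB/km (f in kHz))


f^2 = 246909.61
alpha = 0.11*246909.61/(1+246909.61) + 44*246909.61/(4100+246909.61) + 2.75e-4*246909.61 + 0.003 = 111.294

111.294 dB/km


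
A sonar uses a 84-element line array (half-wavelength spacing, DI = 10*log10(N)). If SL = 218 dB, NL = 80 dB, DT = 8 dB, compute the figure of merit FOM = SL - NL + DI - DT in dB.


149.24 dB


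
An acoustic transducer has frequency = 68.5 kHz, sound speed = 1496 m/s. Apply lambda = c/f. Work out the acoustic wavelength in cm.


lambda = c/f = 1496 / 68500 = 0.0218 m = 2.18 cm

2.18 cm


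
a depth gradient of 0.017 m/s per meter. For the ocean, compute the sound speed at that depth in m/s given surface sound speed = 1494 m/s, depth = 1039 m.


1511.663 m/s


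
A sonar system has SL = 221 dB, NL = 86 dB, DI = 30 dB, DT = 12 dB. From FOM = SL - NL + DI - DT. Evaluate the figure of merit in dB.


153 dB


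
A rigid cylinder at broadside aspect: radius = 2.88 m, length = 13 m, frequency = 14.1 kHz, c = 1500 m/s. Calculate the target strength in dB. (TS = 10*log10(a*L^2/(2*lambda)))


lambda = 1500/14100 = 0.10638 m
TS = 10*log10(2.88*13^2/(2*0.10638)) = 33.59

33.59 dB


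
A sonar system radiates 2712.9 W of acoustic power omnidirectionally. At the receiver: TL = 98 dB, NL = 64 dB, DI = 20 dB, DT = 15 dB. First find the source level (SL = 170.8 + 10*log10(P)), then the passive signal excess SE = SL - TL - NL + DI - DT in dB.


Step 1: SL = 170.8 + 10*log10(2712.9) = 205.13 dB
Step 2: SE = SL - TL - NL + DI - DT = 205.13 - 98 - 64 + 20 - 15 = 48.13

48.13 dB


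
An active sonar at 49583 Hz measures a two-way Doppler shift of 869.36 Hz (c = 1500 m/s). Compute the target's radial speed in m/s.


13.15 m/s


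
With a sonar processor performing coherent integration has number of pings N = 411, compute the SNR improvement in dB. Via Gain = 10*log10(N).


26.14 dB


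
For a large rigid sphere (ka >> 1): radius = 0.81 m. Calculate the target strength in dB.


TS = 10*log10(0.81^2 / 4) = 10*log10(0.164025) = -7.85

-7.85 dB


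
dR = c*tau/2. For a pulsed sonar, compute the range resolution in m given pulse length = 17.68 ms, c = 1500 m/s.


dR = c*tau/2 = 1500 * 17.68e-3 / 2 = 13.26

13.26 m


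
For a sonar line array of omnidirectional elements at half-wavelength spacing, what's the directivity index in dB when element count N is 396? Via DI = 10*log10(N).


DI = 10*log10(396) = 25.98

25.98 dB


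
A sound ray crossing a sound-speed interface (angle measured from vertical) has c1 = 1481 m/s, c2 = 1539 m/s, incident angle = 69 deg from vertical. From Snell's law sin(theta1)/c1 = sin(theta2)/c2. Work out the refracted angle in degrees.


75.96 deg


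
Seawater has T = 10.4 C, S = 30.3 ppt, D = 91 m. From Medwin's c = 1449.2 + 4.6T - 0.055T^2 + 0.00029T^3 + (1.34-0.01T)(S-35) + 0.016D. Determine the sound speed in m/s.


c = 1449.2 + 4.6*10.4 - 0.055*10.4^2 + 0.00029*10.4^3 + (1.34 - 0.01*10.4)*(30.3 - 35) + 0.016*91 = 1487.06

1487.06 m/s


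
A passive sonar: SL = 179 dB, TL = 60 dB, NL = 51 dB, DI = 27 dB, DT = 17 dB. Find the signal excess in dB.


SE = SL - TL - NL + DI - DT = 179 - 60 - 51 + 27 - 17 = 78

78 dB


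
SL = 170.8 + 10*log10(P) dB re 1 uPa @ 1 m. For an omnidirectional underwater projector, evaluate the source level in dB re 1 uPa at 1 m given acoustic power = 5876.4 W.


SL = 170.8 + 10*log10(5876.4) = 170.8 + 37.69 = 208.49

208.49 dB


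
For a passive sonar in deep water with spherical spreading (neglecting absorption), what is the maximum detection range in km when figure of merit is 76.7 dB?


At max range FOM = TL, so 20*log10(R) = 76.7
R = 10^(76.7/20) = 6839.12 m = 6.84 km

6.84 km


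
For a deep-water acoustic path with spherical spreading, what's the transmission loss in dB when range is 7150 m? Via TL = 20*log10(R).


77.09 dB


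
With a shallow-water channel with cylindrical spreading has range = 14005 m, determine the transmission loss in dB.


TL = 10*log10(14005) = 41.46

41.46 dB


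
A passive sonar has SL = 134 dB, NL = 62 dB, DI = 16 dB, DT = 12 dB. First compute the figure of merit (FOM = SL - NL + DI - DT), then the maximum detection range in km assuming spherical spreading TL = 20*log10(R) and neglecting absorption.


Step 1: FOM = SL - NL + DI - DT = 134 - 62 + 16 - 12 = 76 dB
Step 2: at max range FOM = TL = 20*log10(R), so R = 10^(76/20) = 6309.57 m = 6.31 km

6.31 km


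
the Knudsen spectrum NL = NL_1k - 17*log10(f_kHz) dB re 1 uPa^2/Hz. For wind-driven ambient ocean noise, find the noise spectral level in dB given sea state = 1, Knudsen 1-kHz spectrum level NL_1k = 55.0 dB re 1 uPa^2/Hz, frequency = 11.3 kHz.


NL = NL_1k - 17*log10(f_kHz) = 55.0 - 17*log10(11.3) = 55.0 - (17.9) = 37.1

37.1 dB


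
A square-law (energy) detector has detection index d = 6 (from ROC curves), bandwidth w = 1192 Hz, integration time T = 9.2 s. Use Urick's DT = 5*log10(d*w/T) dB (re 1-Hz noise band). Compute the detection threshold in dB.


14.45 dB


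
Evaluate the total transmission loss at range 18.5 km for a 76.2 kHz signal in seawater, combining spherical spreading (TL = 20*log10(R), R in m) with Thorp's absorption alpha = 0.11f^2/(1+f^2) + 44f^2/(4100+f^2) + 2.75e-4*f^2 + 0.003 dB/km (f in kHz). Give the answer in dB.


Step 1 (Thorp): alpha = 0.11*5806.44/(1+5806.44) + 44*5806.44/(4100+5806.44) + 2.75e-4*5806.44 + 0.003 = 27.4994 dB/km
Step 2: TL_spread = 20*log10(18500) = 85.34 dB
Step 3: TL_abs = alpha*R = 27.4994 * 18.5 = 508.74 dB
Step 4: TL_total = 85.34 + 508.74 = 594.08

594.08 dB


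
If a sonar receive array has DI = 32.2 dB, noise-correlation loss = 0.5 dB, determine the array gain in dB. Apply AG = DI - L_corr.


31.7 dB


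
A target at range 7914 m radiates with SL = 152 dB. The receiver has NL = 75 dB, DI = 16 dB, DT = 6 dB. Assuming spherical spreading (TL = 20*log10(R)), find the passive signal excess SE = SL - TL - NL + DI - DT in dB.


Step 1: TL = 20*log10(7914) = 77.97 dB
Step 2: SE = 152 - 77.97 - 75 + 16 - 6 = 9.03

9.03 dB


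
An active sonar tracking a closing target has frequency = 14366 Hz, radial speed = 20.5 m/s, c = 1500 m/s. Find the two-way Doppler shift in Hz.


392.67 Hz


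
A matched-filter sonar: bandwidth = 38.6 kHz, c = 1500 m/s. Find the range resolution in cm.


dR = c/(2*BW) = 1500 / (2 * 38.6e3) = 0.0194 m = 1.94 cm

1.94 cm


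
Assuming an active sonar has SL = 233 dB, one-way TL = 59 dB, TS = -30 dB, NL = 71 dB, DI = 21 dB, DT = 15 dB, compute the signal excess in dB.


20 dB


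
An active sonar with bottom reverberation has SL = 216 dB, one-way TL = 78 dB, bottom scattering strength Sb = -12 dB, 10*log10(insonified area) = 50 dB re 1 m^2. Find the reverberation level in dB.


RL = SL - 2*TL + Sb + 10*log10(A) = 216 - 2*78 + (-12) + 50 = 98

98 dB


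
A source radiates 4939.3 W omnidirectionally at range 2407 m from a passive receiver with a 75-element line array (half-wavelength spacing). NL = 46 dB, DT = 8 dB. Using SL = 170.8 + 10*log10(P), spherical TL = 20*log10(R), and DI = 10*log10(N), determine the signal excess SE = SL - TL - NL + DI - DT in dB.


Step 1: SL = 170.8 + 10*log10(4939.3) = 207.74 dB
Step 2: TL = 20*log10(2407) = 67.63 dB
Step 3: DI = 10*log10(75) = 18.75 dB
Step 4: SE = SL - TL - NL + DI - DT = 207.74 - 67.63 - 46 + 18.75 - 8 = 104.86

104.86 dB


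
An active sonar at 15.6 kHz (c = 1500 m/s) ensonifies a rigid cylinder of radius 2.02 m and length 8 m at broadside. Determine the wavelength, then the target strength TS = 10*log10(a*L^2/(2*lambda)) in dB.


Step 1: lambda = c/f = 1500/15600 = 0.09615 m
Step 2: TS = 10*log10(a*L^2/(2*lambda)) = 10*log10(2.02*8^2/(2*0.09615)) = 28.28

28.28 dB


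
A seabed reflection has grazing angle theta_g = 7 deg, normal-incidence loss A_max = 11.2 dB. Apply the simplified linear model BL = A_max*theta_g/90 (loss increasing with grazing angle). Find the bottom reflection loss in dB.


0.87 dB


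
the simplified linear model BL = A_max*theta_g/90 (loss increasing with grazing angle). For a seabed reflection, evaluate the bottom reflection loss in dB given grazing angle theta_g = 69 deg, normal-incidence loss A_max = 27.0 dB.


20.7 dB


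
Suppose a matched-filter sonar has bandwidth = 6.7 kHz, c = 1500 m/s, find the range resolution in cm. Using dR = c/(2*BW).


dR = c/(2*BW) = 1500 / (2 * 6.7e3) = 0.1119 m = 11.19 cm

11.19 cm


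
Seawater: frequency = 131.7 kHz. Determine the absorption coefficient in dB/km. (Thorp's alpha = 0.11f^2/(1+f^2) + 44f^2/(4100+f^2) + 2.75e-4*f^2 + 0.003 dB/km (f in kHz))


f^2 = 17344.89
alpha = 0.11*17344.89/(1+17344.89) + 44*17344.89/(4100+17344.89) + 2.75e-4*17344.89 + 0.003 = 40.471

40.471 dB/km


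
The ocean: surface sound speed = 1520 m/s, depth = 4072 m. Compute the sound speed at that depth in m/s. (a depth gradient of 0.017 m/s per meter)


1589.224 m/s


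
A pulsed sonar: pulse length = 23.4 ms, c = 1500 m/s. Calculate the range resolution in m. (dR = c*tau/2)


17.55 m


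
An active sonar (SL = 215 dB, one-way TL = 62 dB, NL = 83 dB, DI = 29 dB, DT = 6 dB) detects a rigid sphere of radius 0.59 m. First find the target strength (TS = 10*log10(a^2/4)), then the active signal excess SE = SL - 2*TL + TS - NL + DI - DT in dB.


Step 1: TS = 10*log10(0.59^2/4) = -10.6 dB
Step 2: SE = SL - 2*TL + TS - NL + DI - DT = 215 - 2*62 + (-10.6) - 83 + 29 - 6 = 20.4

20.4 dB


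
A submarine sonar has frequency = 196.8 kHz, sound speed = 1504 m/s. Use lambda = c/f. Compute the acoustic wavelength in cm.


0.76 cm


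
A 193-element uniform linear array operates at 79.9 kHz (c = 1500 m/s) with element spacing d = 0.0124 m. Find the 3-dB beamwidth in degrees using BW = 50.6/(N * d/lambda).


Step 1: lambda = 1500/79900 = 0.01877 m
Step 2: d/lambda = 0.0124/0.01877 = 0.6606
Step 3: BW = 50.6/(N * d/lambda) = 50.6/(193 * 0.6606) = 0.4

0.4 deg


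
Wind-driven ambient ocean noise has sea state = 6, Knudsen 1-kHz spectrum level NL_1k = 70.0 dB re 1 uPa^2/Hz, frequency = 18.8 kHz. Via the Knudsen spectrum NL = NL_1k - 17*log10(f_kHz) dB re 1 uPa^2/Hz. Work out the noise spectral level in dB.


NL = NL_1k - 17*log10(f_kHz) = 70.0 - 17*log10(18.8) = 70.0 - (21.66) = 48.34

48.34 dB


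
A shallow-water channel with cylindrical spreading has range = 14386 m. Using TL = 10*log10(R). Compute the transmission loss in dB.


TL = 10*log10(14386) = 41.58

41.58 dB


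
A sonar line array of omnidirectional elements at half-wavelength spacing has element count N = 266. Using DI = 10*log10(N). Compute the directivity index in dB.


DI = 10*log10(266) = 24.25

24.25 dB


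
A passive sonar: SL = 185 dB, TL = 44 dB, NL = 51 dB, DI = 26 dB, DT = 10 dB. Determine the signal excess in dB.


106 dB


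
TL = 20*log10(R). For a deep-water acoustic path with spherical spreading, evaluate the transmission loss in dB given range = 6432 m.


76.17 dB


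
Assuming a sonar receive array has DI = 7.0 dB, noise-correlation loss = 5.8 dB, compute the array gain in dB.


1.2 dB


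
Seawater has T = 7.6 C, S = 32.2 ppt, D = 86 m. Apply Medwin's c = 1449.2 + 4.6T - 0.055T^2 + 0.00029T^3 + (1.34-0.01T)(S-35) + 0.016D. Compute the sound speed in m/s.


c = 1449.2 + 4.6*7.6 - 0.055*7.6^2 + 0.00029*7.6^3 + (1.34 - 0.01*7.6)*(32.2 - 35) + 0.016*86 = 1478.95

1478.95 m/s


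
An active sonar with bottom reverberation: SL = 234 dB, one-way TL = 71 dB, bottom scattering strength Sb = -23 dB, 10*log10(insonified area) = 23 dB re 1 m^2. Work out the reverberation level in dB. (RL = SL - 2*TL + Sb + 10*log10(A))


92 dB


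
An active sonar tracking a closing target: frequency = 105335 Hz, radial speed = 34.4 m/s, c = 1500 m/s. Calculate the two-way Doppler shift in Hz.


4831.37 Hz


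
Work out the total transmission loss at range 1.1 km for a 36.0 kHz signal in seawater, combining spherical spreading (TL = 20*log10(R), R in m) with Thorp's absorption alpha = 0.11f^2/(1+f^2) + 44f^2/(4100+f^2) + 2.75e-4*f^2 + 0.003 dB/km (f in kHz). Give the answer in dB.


Step 1 (Thorp): alpha = 0.11*1296.0/(1+1296.0) + 44*1296.0/(4100+1296.0) + 2.75e-4*1296.0 + 0.003 = 11.0371 dB/km
Step 2: TL_spread = 20*log10(1100) = 60.83 dB
Step 3: TL_abs = alpha*R = 11.0371 * 1.1 = 12.14 dB
Step 4: TL_total = 60.83 + 12.14 = 72.97

72.97 dB
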